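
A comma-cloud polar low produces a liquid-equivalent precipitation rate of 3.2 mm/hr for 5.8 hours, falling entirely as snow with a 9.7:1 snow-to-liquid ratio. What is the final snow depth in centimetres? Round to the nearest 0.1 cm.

Liquid-equivalent depth = 3.2 × 5.8 = 18.56 mm.
Snow depth = 18.56 mm × 9.7 = 180.032 mm = 18.0 cm.

snow depth ≈ 18.0 cm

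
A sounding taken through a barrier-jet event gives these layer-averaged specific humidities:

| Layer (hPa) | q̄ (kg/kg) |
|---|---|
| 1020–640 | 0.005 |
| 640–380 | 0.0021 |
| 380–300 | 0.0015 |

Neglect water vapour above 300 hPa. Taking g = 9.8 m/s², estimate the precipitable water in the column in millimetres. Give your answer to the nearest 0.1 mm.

Precipitable water is the column-integrated vapour mass per unit area: PW = (1/g) Σ q̄ Δp, with q in kg/kg and Δp in Pa (1 kg/m² of water = 1 mm).
Layer 1020–640 hPa: Δp = 380 hPa = 38000 Pa, q̄ = 0.005 kg/kg → 0.005 × 38000 / 9.8 = 19.39 mm
Layer 640–380 hPa: Δp = 260 hPa = 26000 Pa, q̄ = 0.0021 kg/kg → 0.0021 × 26000 / 9.8 = 5.57 mm
Layer 380–300 hPa: Δp = 80 hPa = 8000 Pa, q̄ = 0.0015 kg/kg → 0.0015 × 8000 / 9.8 = 1.22 mm
PW = 19.39 + 5.57 + 1.22 = 26.18 ≈ 26.2 mm.

PW ≈ 26.2 mm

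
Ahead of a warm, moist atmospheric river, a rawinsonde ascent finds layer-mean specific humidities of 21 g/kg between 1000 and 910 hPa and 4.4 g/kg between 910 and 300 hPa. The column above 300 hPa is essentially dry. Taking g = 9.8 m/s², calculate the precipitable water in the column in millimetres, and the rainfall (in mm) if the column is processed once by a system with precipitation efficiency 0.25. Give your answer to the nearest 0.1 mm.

PW ≈ 46.7 mm; rainfall ≈ 11.7 mm

Precipitable water is the column-integrated vapour mass per unit area: PW = (1/g) Σ q̄ Δp, with q in kg/kg and Δp in Pa (1 kg/m² of water = 1 mm).
Layer 1000–910 hPa: Δp = 90 hPa = 9000 Pa, q̄ = 0.021 kg/kg → 0.021 × 9000 / 9.8 = 19.29 mm
Layer 910–300 hPa: Δp = 610 hPa = 61000 Pa, q̄ = 0.0044 kg/kg → 0.0044 × 61000 / 9.8 = 27.39 mm
PW = 19.29 + 27.39 = 46.68 ≈ 46.7 mm.
Rainfall = ε × PW = 0.25 × 46.7 = 11.7 mm.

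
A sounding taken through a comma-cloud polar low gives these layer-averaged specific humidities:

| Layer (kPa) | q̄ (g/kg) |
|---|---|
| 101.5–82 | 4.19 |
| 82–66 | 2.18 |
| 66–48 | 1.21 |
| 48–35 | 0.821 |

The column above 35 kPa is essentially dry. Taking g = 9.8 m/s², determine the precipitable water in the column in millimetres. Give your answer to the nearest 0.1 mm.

PW ≈ 15.2 mm

Precipitable water is the column-integrated vapour mass per unit area: PW = (1/g) Σ q̄ Δp, with q in kg/kg and Δp in Pa (1 kg/m² of water = 1 mm).
Layer 101.5–82 kPa: Δp = 195 hPa = 19500 Pa, q̄ = 0.00419 kg/kg → 0.00419 × 19500 / 9.8 = 8.34 mm
Layer 82–66 kPa: Δp = 160 hPa = 16000 Pa, q̄ = 0.00218 kg/kg → 0.00218 × 16000 / 9.8 = 3.56 mm
Layer 66–48 kPa: Δp = 180 hPa = 18000 Pa, q̄ = 0.00121 kg/kg → 0.00121 × 18000 / 9.8 = 2.22 mm
Layer 48–35 kPa: Δp = 130 hPa = 13000 Pa, q̄ = 0.000821 kg/kg → 0.000821 × 13000 / 9.8 = 1.09 mm
PW = 8.34 + 3.56 + 2.22 + 1.09 = 15.21 ≈ 15.2 mm.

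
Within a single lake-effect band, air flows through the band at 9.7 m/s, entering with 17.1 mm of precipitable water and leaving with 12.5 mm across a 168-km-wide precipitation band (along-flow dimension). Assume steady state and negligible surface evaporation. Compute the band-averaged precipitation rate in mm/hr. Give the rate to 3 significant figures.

R ≈ 0.956 mm/hr

Column moisture flux per unit crosswind length is F = V × PW.
Inflow: F_in = 9.7 × 17.1 = 165.87 mm·m/s
Outflow: F_out = 9.7 × 12.5 = 121.25 mm·m/s
Steady-state rate R = (F_in − F_out)/L = (165.87 − 121.25) / 168000 m = 2.656e-04 mm/s.
R = 2.656e-04 × 3600 = 0.956 mm/hr.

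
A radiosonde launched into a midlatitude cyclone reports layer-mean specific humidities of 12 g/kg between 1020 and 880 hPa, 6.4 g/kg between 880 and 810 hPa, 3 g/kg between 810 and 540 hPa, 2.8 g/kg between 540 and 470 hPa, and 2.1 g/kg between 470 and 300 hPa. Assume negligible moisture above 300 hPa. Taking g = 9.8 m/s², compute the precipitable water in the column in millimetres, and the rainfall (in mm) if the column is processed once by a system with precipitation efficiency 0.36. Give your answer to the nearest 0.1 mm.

PW ≈ 35.6 mm; rainfall ≈ 12.8 mm

Precipitable water is the column-integrated vapour mass per unit area: PW = (1/g) Σ q̄ Δp, with q in kg/kg and Δp in Pa (1 kg/m² of water = 1 mm).
Layer 1020–880 hPa: Δp = 140 hPa = 14000 Pa, q̄ = 0.012 kg/kg → 0.012 × 14000 / 9.8 = 17.14 mm
Layer 880–810 hPa: Δp = 70 hPa = 7000 Pa, q̄ = 0.0064 kg/kg → 0.0064 × 7000 / 9.8 = 4.57 mm
Layer 810–540 hPa: Δp = 270 hPa = 27000 Pa, q̄ = 0.003 kg/kg → 0.003 × 27000 / 9.8 = 8.27 mm
Layer 540–470 hPa: Δp = 70 hPa = 7000 Pa, q̄ = 0.0028 kg/kg → 0.0028 × 7000 / 9.8 = 2.00 mm
Layer 470–300 hPa: Δp = 170 hPa = 17000 Pa, q̄ = 0.0021 kg/kg → 0.0021 × 17000 / 9.8 = 3.64 mm
PW = 17.14 + 4.57 + 8.27 + 2.00 + 3.64 = 35.62 ≈ 35.6 mm.
Rainfall = ε × PW = 0.36 × 35.6 = 12.8 mm.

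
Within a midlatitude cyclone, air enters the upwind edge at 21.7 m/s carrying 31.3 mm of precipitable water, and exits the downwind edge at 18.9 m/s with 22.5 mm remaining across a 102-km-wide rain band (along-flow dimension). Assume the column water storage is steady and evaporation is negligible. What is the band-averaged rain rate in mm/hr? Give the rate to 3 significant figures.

Column moisture flux per unit crosswind length is F = V × PW.
Inflow: F_in = 21.7 × 31.3 = 679.21 mm·m/s
Outflow: F_out = 18.9 × 22.5 = 425.25 mm·m/s
Steady-state rate R = (F_in − F_out)/L = (679.21 − 425.25) / 102000 m = 2.490e-03 mm/s.
R = 2.490e-03 × 3600 = 8.96 mm/hr.

R ≈ 8.96 mm/hr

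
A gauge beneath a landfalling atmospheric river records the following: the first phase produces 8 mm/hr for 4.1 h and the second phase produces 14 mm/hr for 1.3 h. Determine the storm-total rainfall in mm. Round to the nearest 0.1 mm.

total ≈ 51.0 mm

Total = Σ Rᵢ Δtᵢ = 8 × 4.1 + 14 × 1.3
      = 32.8 + 18.2 = 51.0 mm.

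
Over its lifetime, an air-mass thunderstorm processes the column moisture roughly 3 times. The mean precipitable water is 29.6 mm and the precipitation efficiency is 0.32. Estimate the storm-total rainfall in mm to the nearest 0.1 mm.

Each cycle deposits ε × PW = 0.32 × 29.6 = 9.472 mm.
Over 3 cycles: 3 × 9.472 = 28.4 mm.

rainfall ≈ 28.4 mm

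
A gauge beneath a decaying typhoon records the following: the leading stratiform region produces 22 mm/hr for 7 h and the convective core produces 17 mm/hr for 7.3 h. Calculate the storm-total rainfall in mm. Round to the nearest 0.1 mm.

total ≈ 278.1 mm

Total = Σ Rᵢ Δtᵢ = 22 × 7 + 17 × 7.3
      = 154 + 124.1 = 278.1 mm.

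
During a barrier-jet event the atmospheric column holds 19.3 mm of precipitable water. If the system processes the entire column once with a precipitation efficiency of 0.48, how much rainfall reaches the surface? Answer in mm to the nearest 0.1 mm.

rainfall ≈ 9.3 mm

Rainfall = ε × PW = 0.48 × 19.3 = 9.3 mm.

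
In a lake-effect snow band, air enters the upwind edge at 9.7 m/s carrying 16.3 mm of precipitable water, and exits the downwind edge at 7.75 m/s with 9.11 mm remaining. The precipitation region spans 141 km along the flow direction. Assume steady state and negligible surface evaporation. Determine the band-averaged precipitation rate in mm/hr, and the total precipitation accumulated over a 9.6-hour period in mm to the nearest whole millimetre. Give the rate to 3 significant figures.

Column moisture flux per unit crosswind length is F = V × PW.
Inflow: F_in = 9.7 × 16.3 = 158.11 mm·m/s
Outflow: F_out = 7.75 × 9.11 = 70.6025 mm·m/s
Steady-state rate R = (F_in − F_out)/L = (158.11 − 70.6025) / 141000 m = 6.206e-04 mm/s.
R = 6.206e-04 × 3600 = 2.23 mm/hr.
Over 9.6 h: total = 2.23 × 9.6 = 21.408 ≈ 21 mm.

R ≈ 2.23 mm/hr; total ≈ 21 mm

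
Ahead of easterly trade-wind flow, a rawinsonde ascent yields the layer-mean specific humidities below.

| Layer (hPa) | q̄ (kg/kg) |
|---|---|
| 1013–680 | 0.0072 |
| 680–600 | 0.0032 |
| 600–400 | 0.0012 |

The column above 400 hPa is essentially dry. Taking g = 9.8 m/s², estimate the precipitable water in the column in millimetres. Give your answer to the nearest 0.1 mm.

Precipitable water is the column-integrated vapour mass per unit area: PW = (1/g) Σ q̄ Δp, with q in kg/kg and Δp in Pa (1 kg/m² of water = 1 mm).
Layer 1013–680 hPa: Δp = 333 hPa = 33300 Pa, q̄ = 0.0072 kg/kg → 0.0072 × 33300 / 9.8 = 24.47 mm
Layer 680–600 hPa: Δp = 80 hPa = 8000 Pa, q̄ = 0.0032 kg/kg → 0.0032 × 8000 / 9.8 = 2.61 mm
Layer 600–400 hPa: Δp = 200 hPa = 20000 Pa, q̄ = 0.0012 kg/kg → 0.0012 × 20000 / 9.8 = 2.45 mm
PW = 24.47 + 2.61 + 2.45 = 29.53 ≈ 29.5 mm.

PW ≈ 29.5 mm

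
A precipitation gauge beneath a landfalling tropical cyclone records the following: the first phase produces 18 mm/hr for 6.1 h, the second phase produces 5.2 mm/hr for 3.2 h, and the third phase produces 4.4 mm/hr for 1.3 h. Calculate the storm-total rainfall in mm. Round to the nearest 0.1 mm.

Total = Σ Rᵢ Δtᵢ = 18 × 6.1 + 5.2 × 3.2 + 4.4 × 1.3
      = 109.8 + 16.64 + 5.72 = 132.2 mm.

total ≈ 132.2 mm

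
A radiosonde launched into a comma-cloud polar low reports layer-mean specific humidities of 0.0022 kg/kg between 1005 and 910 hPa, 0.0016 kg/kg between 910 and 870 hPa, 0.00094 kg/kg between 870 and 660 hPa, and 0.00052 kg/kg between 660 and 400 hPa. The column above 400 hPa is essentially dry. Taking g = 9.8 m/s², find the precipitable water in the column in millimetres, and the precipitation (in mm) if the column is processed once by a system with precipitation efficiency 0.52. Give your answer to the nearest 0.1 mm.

Precipitable water is the column-integrated vapour mass per unit area: PW = (1/g) Σ q̄ Δp, with q in kg/kg and Δp in Pa (1 kg/m² of water = 1 mm).
Layer 1005–910 hPa: Δp = 95 hPa = 9500 Pa, q̄ = 0.0022 kg/kg → 0.0022 × 9500 / 9.8 = 2.13 mm
Layer 910–870 hPa: Δp = 40 hPa = 4000 Pa, q̄ = 0.0016 kg/kg → 0.0016 × 4000 / 9.8 = 0.65 mm
Layer 870–660 hPa: Δp = 210 hPa = 21000 Pa, q̄ = 0.00094 kg/kg → 0.00094 × 21000 / 9.8 = 2.01 mm
Layer 660–400 hPa: Δp = 260 hPa = 26000 Pa, q̄ = 0.00052 kg/kg → 0.00052 × 26000 / 9.8 = 1.38 mm
PW = 2.13 + 0.65 + 2.01 + 1.38 = 6.17 ≈ 6.2 mm.
Precipitation = ε × PW = 0.52 × 6.2 = 3.2 mm.

PW ≈ 6.2 mm; precipitation ≈ 3.2 mm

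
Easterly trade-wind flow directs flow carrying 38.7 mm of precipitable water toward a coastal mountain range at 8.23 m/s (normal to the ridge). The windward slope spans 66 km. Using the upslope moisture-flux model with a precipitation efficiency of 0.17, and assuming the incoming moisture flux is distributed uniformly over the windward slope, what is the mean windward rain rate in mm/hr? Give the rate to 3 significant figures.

Incoming column moisture flux per unit ridge length: F = V × PW = 8.23 × 38.7 = 318.501 mm·m/s.
Spread over the 66 km slope with efficiency ε = 0.17: R = ε·F/W = 0.17 × 318.501 / 66000 m = 8.204e-04 mm/s.
R = 8.204e-04 × 3600 = 2.95 mm/hr.

R ≈ 2.95 mm/hr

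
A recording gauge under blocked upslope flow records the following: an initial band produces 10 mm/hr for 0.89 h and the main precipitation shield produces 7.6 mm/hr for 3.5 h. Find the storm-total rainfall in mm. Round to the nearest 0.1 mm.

Total = Σ Rᵢ Δtᵢ = 10 × 0.89 + 7.6 × 3.5
      = 8.9 + 26.6 = 35.5 mm.

total ≈ 35.5 mm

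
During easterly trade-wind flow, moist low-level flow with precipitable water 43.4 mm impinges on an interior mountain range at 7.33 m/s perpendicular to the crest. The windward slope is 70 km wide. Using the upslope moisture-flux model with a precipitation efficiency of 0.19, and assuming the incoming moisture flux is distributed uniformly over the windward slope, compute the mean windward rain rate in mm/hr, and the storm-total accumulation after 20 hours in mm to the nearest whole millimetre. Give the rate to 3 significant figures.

R ≈ 3.11 mm/hr; total ≈ 62 mm

Incoming column moisture flux per unit ridge length: F = V × PW = 7.33 × 43.4 = 318.122 mm·m/s.
Spread over the 70 km slope with efficiency ε = 0.19: R = ε·F/W = 0.19 × 318.122 / 70000 m = 8.635e-04 mm/s.
R = 8.635e-04 × 3600 = 3.11 mm/hr.
Over 20 h: total = 3.11 × 20 = 62.2 ≈ 62 mm.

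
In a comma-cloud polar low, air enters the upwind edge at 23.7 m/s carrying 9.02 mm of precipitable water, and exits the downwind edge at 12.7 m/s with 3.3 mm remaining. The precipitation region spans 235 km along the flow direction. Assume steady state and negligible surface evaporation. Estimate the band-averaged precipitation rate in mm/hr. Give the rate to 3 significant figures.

R ≈ 2.63 mm/hr

Column moisture flux per unit crosswind length is F = V × PW.
Inflow: F_in = 23.7 × 9.02 = 213.774 mm·m/s
Outflow: F_out = 12.7 × 3.3 = 41.91 mm·m/s
Steady-state rate R = (F_in − F_out)/L = (213.774 − 41.91) / 235000 m = 7.313e-04 mm/s.
R = 7.313e-04 × 3600 = 2.63 mm/hr.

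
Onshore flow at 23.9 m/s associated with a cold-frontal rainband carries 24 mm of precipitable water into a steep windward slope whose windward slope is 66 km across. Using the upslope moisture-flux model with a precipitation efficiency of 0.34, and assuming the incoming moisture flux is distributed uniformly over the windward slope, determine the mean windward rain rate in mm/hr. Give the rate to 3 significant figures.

Incoming column moisture flux per unit ridge length: F = V × PW = 23.9 × 24 = 573.6 mm·m/s.
Spread over the 66 km slope with efficiency ε = 0.34: R = ε·F/W = 0.34 × 573.6 / 66000 m = 2.955e-03 mm/s.
R = 2.955e-03 × 3600 = 10.6 mm/hr.

R ≈ 10.6 mm/hr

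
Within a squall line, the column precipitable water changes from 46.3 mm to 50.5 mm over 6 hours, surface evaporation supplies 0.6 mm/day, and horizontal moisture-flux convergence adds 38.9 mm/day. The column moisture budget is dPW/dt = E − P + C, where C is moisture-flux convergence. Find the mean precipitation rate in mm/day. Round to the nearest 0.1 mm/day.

P ≈ 22.7 mm/day

dPW/dt = (50.5 − 46.3) mm / (6/24 day) = +16.800 mm/day.
P = E + C − dPW/dt = 0.6 + (38.9) − (+16.800) = 22.7 mm/day.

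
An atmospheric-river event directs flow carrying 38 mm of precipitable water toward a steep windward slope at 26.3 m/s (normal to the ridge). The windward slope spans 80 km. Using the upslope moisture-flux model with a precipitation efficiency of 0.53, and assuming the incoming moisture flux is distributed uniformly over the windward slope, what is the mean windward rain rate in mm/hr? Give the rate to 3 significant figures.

R ≈ 23.8 mm/hr

Incoming column moisture flux per unit ridge length: F = V × PW = 26.3 × 38 = 999.4 mm·m/s.
Spread over the 80 km slope with efficiency ε = 0.53: R = ε·F/W = 0.53 × 999.4 / 80000 m = 6.621e-03 mm/s.
R = 6.621e-03 × 3600 = 23.8 mm/hr.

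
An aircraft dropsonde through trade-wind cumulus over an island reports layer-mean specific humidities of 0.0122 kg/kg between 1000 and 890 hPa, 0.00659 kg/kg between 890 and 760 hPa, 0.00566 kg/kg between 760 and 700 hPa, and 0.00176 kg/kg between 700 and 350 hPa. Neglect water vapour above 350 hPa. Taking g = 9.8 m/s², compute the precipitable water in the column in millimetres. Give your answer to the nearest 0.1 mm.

PW ≈ 32.2 mm

Precipitable water is the column-integrated vapour mass per unit area: PW = (1/g) Σ q̄ Δp, with q in kg/kg and Δp in Pa (1 kg/m² of water = 1 mm).
Layer 1000–890 hPa: Δp = 110 hPa = 11000 Pa, q̄ = 0.0122 kg/kg → 0.0122 × 11000 / 9.8 = 13.69 mm
Layer 890–760 hPa: Δp = 130 hPa = 13000 Pa, q̄ = 0.00659 kg/kg → 0.00659 × 13000 / 9.8 = 8.74 mm
Layer 760–700 hPa: Δp = 60 hPa = 6000 Pa, q̄ = 0.00566 kg/kg → 0.00566 × 6000 / 9.8 = 3.47 mm
Layer 700–350 hPa: Δp = 350 hPa = 35000 Pa, q̄ = 0.00176 kg/kg → 0.00176 × 35000 / 9.8 = 6.29 mm
PW = 13.69 + 8.74 + 3.47 + 6.29 = 32.19 ≈ 32.2 mm.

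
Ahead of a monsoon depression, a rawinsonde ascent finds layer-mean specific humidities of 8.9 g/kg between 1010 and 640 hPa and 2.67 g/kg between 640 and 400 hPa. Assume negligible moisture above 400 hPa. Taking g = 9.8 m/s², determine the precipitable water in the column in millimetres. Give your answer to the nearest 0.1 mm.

PW ≈ 40.1 mm

Precipitable water is the column-integrated vapour mass per unit area: PW = (1/g) Σ q̄ Δp, with q in kg/kg and Δp in Pa (1 kg/m² of water = 1 mm).
Layer 1010–640 hPa: Δp = 370 hPa = 37000 Pa, q̄ = 0.0089 kg/kg → 0.0089 × 37000 / 9.8 = 33.60 mm
Layer 640–400 hPa: Δp = 240 hPa = 24000 Pa, q̄ = 0.00267 kg/kg → 0.00267 × 24000 / 9.8 = 6.54 mm
PW = 33.60 + 6.54 = 40.14 ≈ 40.1 mm.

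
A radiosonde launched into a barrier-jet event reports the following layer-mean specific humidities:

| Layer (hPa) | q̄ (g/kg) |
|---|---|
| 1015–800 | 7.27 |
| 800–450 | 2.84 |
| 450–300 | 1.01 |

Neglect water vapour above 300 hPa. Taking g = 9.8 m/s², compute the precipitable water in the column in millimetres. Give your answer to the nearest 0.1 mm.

Precipitable water is the column-integrated vapour mass per unit area: PW = (1/g) Σ q̄ Δp, with q in kg/kg and Δp in Pa (1 kg/m² of water = 1 mm).
Layer 1015–800 hPa: Δp = 215 hPa = 21500 Pa, q̄ = 0.00727 kg/kg → 0.00727 × 21500 / 9.8 = 15.95 mm
Layer 800–450 hPa: Δp = 350 hPa = 35000 Pa, q̄ = 0.00284 kg/kg → 0.00284 × 35000 / 9.8 = 10.14 mm
Layer 450–300 hPa: Δp = 150 hPa = 15000 Pa, q̄ = 0.00101 kg/kg → 0.00101 × 15000 / 9.8 = 1.55 mm
PW = 15.95 + 10.14 + 1.55 = 27.64 ≈ 27.6 mm.

PW ≈ 27.6 mm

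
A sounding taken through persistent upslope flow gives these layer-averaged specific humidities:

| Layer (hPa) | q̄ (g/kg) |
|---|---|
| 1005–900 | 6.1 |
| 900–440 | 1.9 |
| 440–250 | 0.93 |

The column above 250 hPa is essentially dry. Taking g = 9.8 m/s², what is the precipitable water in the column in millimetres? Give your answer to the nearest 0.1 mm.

PW ≈ 17.3 mm

Precipitable water is the column-integrated vapour mass per unit area: PW = (1/g) Σ q̄ Δp, with q in kg/kg and Δp in Pa (1 kg/m² of water = 1 mm).
Layer 1005–900 hPa: Δp = 105 hPa = 10500 Pa, q̄ = 0.0061 kg/kg → 0.0061 × 10500 / 9.8 = 6.54 mm
Layer 900–440 hPa: Δp = 460 hPa = 46000 Pa, q̄ = 0.0019 kg/kg → 0.0019 × 46000 / 9.8 = 8.92 mm
Layer 440–250 hPa: Δp = 190 hPa = 19000 Pa, q̄ = 0.00093 kg/kg → 0.00093 × 19000 / 9.8 = 1.80 mm
PW = 6.54 + 8.92 + 1.80 = 17.26 ≈ 17.3 mm.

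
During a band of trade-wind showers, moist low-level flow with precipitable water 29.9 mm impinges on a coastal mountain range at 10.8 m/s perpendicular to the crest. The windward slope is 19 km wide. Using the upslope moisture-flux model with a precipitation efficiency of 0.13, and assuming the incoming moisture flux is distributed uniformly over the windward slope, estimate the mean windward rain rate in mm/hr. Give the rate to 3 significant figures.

R ≈ 7.95 mm/hr

Incoming column moisture flux per unit ridge length: F = V × PW = 10.8 × 29.9 = 322.92 mm·m/s.
Spread over the 19 km slope with efficiency ε = 0.13: R = ε·F/W = 0.13 × 322.92 / 19000 m = 2.209e-03 mm/s.
R = 2.209e-03 × 3600 = 7.95 mm/hr.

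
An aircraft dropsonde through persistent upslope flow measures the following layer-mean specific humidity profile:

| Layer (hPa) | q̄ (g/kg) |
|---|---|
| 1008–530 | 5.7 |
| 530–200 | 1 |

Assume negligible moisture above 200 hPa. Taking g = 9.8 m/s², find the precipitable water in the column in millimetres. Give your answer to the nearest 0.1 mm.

Precipitable water is the column-integrated vapour mass per unit area: PW = (1/g) Σ q̄ Δp, with q in kg/kg and Δp in Pa (1 kg/m² of water = 1 mm).
Layer 1008–530 hPa: Δp = 478 hPa = 47800 Pa, q̄ = 0.0057 kg/kg → 0.0057 × 47800 / 9.8 = 27.80 mm
Layer 530–200 hPa: Δp = 330 hPa = 33000 Pa, q̄ = 0.001 kg/kg → 0.001 × 33000 / 9.8 = 3.37 mm
PW = 27.80 + 3.37 = 31.17 ≈ 31.2 mm.

PW ≈ 31.2 mm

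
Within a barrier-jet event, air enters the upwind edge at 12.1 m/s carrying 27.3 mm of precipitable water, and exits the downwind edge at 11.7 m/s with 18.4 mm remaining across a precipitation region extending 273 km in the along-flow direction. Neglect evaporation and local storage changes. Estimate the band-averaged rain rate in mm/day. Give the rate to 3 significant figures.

Column moisture flux per unit crosswind length is F = V × PW.
Inflow: F_in = 12.1 × 27.3 = 330.33 mm·m/s
Outflow: F_out = 11.7 × 18.4 = 215.28 mm·m/s
Steady-state rate R = (F_in − F_out)/L = (330.33 − 215.28) / 273000 m = 4.214e-04 mm/s.
R = 4.214e-04 × 3600 × 24 = 36.4 mm/day.

R ≈ 36.4 mm/day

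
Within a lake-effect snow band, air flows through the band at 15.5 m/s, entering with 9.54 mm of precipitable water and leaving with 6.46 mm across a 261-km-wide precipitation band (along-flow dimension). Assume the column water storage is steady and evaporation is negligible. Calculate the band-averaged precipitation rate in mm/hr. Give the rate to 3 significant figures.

Column moisture flux per unit crosswind length is F = V × PW.
Inflow: F_in = 15.5 × 9.54 = 147.87 mm·m/s
Outflow: F_out = 15.5 × 6.46 = 100.13 mm·m/s
Steady-state rate R = (F_in − F_out)/L = (147.87 − 100.13) / 261000 m = 1.829e-04 mm/s.
R = 1.829e-04 × 3600 = 0.658 mm/hr.

R ≈ 0.658 mm/hr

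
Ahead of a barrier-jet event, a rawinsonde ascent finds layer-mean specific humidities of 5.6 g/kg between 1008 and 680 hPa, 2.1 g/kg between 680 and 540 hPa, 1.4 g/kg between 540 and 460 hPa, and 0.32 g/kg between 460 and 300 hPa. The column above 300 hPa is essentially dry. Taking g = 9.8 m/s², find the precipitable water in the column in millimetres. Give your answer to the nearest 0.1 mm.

PW ≈ 23.4 mm

Precipitable water is the column-integrated vapour mass per unit area: PW = (1/g) Σ q̄ Δp, with q in kg/kg and Δp in Pa (1 kg/m² of water = 1 mm).
Layer 1008–680 hPa: Δp = 328 hPa = 32800 Pa, q̄ = 0.0056 kg/kg → 0.0056 × 32800 / 9.8 = 18.74 mm
Layer 680–540 hPa: Δp = 140 hPa = 14000 Pa, q̄ = 0.0021 kg/kg → 0.0021 × 14000 / 9.8 = 3.00 mm
Layer 540–460 hPa: Δp = 80 hPa = 8000 Pa, q̄ = 0.0014 kg/kg → 0.0014 × 8000 / 9.8 = 1.14 mm
Layer 460–300 hPa: Δp = 160 hPa = 16000 Pa, q̄ = 0.00032 kg/kg → 0.00032 × 16000 / 9.8 = 0.52 mm
PW = 18.74 + 3.00 + 1.14 + 0.52 = 23.40 ≈ 23.4 mm.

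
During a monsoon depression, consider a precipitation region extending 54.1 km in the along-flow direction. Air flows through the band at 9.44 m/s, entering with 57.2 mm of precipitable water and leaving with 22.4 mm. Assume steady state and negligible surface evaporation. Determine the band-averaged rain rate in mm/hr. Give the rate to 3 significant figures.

R ≈ 21.9 mm/hr

Column moisture flux per unit crosswind length is F = V × PW.
Inflow: F_in = 9.44 × 57.2 = 539.968 mm·m/s
Outflow: F_out = 9.44 × 22.4 = 211.456 mm·m/s
Steady-state rate R = (F_in − F_out)/L = (539.968 − 211.456) / 54100 m = 6.072e-03 mm/s.
R = 6.072e-03 × 3600 = 21.9 mm/hr.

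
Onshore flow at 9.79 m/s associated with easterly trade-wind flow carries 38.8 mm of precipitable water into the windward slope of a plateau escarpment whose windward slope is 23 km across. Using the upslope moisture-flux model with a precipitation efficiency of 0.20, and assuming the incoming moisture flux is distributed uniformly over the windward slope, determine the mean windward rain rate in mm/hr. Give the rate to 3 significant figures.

R ≈ 11.9 mm/hr

Incoming column moisture flux per unit ridge length: F = V × PW = 9.79 × 38.8 = 379.852 mm·m/s.
Spread over the 23 km slope with efficiency ε = 0.20: R = ε·F/W = 0.20 × 379.852 / 23000 m = 3.303e-03 mm/s.
R = 3.303e-03 × 3600 = 11.9 mm/hr.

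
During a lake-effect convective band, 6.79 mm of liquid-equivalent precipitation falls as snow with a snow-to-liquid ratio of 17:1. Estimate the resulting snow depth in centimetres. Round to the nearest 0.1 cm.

snow depth ≈ 11.5 cm

Snow depth = liquid × ratio = 6.79 mm × 17 = 115.43 mm = 11.5 cm.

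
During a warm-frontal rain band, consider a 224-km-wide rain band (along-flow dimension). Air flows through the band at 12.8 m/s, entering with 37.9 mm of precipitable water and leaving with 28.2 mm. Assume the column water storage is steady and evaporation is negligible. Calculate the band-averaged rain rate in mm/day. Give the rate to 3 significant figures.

Column moisture flux per unit crosswind length is F = V × PW.
Inflow: F_in = 12.8 × 37.9 = 485.12 mm·m/s
Outflow: F_out = 12.8 × 28.2 = 360.96 mm·m/s
Steady-state rate R = (F_in − F_out)/L = (485.12 − 360.96) / 224000 m = 5.543e-04 mm/s.
R = 5.543e-04 × 3600 × 24 = 47.9 mm/day.

R ≈ 47.9 mm/day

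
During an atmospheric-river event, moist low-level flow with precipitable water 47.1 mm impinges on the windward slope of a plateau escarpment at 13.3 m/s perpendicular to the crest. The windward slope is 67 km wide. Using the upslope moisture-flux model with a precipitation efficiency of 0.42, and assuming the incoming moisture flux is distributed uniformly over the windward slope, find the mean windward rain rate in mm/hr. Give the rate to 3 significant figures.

Incoming column moisture flux per unit ridge length: F = V × PW = 13.3 × 47.1 = 626.43 mm·m/s.
Spread over the 67 km slope with efficiency ε = 0.42: R = ε·F/W = 0.42 × 626.43 / 67000 m = 3.927e-03 mm/s.
R = 3.927e-03 × 3600 = 14.1 mm/hr.

R ≈ 14.1 mm/hr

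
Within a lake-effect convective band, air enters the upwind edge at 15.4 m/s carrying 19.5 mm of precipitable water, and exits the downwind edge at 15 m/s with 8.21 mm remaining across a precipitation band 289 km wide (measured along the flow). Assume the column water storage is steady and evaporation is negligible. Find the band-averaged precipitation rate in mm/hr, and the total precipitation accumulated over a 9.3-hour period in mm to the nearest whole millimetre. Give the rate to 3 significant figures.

Column moisture flux per unit crosswind length is F = V × PW.
Inflow: F_in = 15.4 × 19.5 = 300.3 mm·m/s
Outflow: F_out = 15 × 8.21 = 123.15 mm·m/s
Steady-state rate R = (F_in − F_out)/L = (300.3 − 123.15) / 289000 m = 6.130e-04 mm/s.
R = 6.130e-04 × 3600 = 2.21 mm/hr.
Over 9.3 h: total = 2.21 × 9.3 = 20.553 ≈ 21 mm.

R ≈ 2.21 mm/hr; total ≈ 21 mm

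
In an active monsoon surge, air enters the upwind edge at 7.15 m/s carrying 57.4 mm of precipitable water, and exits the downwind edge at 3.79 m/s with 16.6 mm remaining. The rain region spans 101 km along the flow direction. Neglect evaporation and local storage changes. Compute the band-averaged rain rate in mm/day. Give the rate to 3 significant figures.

Column moisture flux per unit crosswind length is F = V × PW.
Inflow: F_in = 7.15 × 57.4 = 410.41 mm·m/s
Outflow: F_out = 3.79 × 16.6 = 62.914 mm·m/s
Steady-state rate R = (F_in − F_out)/L = (410.41 − 62.914) / 101000 m = 3.441e-03 mm/s.
R = 3.441e-03 × 3600 × 24 = 297 mm/day.

R ≈ 297 mm/day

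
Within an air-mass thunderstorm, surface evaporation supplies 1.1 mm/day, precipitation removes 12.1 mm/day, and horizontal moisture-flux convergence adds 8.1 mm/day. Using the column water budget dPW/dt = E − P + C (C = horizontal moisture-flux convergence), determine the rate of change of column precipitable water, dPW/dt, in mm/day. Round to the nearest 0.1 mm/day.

dPW/dt = E − P + C = 1.1 − 12.1 + (8.1) = -2.9 mm/day.

dPW/dt ≈ -2.9 mm/day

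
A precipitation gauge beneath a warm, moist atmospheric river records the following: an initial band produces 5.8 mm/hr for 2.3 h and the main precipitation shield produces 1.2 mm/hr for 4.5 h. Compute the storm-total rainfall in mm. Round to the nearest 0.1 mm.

total ≈ 18.7 mm

Total = Σ Rᵢ Δtᵢ = 5.8 × 2.3 + 1.2 × 4.5
      = 13.34 + 5.4 = 18.7 mm.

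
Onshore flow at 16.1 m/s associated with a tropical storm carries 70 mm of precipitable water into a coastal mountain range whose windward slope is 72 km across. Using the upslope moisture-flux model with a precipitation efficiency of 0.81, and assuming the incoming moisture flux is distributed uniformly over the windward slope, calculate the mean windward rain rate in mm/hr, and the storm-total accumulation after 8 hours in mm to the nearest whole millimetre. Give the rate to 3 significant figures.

Incoming column moisture flux per unit ridge length: F = V × PW = 16.1 × 70 = 1127 mm·m/s.
Spread over the 72 km slope with efficiency ε = 0.81: R = ε·F/W = 0.81 × 1127 / 72000 m = 1.268e-02 mm/s.
R = 1.268e-02 × 3600 = 45.6 mm/hr.
Over 8 h: total = 45.6 × 8 = 364.8 ≈ 365 mm.

R ≈ 45.6 mm/hr; total ≈ 365 mm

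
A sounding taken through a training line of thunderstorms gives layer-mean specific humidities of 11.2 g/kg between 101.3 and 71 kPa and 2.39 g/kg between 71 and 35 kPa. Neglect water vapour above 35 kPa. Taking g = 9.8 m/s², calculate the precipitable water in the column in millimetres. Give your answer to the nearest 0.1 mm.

PW ≈ 43.4 mm

Precipitable water is the column-integrated vapour mass per unit area: PW = (1/g) Σ q̄ Δp, with q in kg/kg and Δp in Pa (1 kg/m² of water = 1 mm).
Layer 101.3–71 kPa: Δp = 303 hPa = 30300 Pa, q̄ = 0.0112 kg/kg → 0.0112 × 30300 / 9.8 = 34.63 mm
Layer 71–35 kPa: Δp = 360 hPa = 36000 Pa, q̄ = 0.00239 kg/kg → 0.00239 × 36000 / 9.8 = 8.78 mm
PW = 34.63 + 8.78 = 43.41 ≈ 43.4 mm.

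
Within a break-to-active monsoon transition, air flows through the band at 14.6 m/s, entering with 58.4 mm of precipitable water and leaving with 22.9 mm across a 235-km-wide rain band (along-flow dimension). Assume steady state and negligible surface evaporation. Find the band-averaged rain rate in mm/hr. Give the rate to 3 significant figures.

R ≈ 7.94 mm/hr

Column moisture flux per unit crosswind length is F = V × PW.
Inflow: F_in = 14.6 × 58.4 = 852.64 mm·m/s
Outflow: F_out = 14.6 × 22.9 = 334.34 mm·m/s
Steady-state rate R = (F_in − F_out)/L = (852.64 − 334.34) / 235000 m = 2.206e-03 mm/s.
R = 2.206e-03 × 3600 = 7.94 mm/hr.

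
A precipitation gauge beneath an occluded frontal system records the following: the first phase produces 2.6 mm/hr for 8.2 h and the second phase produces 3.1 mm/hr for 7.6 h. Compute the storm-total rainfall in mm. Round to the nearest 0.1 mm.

Total = Σ Rᵢ Δtᵢ = 2.6 × 8.2 + 3.1 × 7.6
      = 21.32 + 23.56 = 44.9 mm.

total ≈ 44.9 mm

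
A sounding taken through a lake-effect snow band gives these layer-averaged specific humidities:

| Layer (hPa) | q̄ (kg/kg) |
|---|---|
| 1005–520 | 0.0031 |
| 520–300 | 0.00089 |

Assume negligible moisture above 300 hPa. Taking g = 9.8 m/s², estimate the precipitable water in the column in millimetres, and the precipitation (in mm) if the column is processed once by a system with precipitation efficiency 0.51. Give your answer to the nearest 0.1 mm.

Precipitable water is the column-integrated vapour mass per unit area: PW = (1/g) Σ q̄ Δp, with q in kg/kg and Δp in Pa (1 kg/m² of water = 1 mm).
Layer 1005–520 hPa: Δp = 485 hPa = 48500 Pa, q̄ = 0.0031 kg/kg → 0.0031 × 48500 / 9.8 = 15.34 mm
Layer 520–300 hPa: Δp = 220 hPa = 22000 Pa, q̄ = 0.00089 kg/kg → 0.00089 × 22000 / 9.8 = 2.00 mm
PW = 15.34 + 2.00 = 17.34 ≈ 17.3 mm.
Precipitation = ε × PW = 0.51 × 17.3 = 8.8 mm.

PW ≈ 17.3 mm; precipitation ≈ 8.8 mm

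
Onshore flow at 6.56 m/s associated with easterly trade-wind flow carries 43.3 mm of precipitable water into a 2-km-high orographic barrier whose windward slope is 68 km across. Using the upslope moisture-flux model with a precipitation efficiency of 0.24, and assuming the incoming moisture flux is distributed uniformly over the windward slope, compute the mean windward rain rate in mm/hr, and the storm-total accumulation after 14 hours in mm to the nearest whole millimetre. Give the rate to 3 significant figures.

R ≈ 3.61 mm/hr; total ≈ 51 mm

Incoming column moisture flux per unit ridge length: F = V × PW = 6.56 × 43.3 = 284.048 mm·m/s.
Spread over the 68 km slope with efficiency ε = 0.24: R = ε·F/W = 0.24 × 284.048 / 68000 m = 1.003e-03 mm/s.
R = 1.003e-03 × 3600 = 3.61 mm/hr.
Over 14 h: total = 3.61 × 14 = 50.54 ≈ 51 mm.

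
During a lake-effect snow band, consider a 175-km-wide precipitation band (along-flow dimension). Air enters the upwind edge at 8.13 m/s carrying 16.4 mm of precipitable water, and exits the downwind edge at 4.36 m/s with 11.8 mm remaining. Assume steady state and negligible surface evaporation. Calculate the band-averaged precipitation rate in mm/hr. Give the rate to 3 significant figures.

R ≈ 1.68 mm/hr

Column moisture flux per unit crosswind length is F = V × PW.
Inflow: F_in = 8.13 × 16.4 = 133.332 mm·m/s
Outflow: F_out = 4.36 × 11.8 = 51.448 mm·m/s
Steady-state rate R = (F_in − F_out)/L = (133.332 − 51.448) / 175000 m = 4.679e-04 mm/s.
R = 4.679e-04 × 3600 = 1.68 mm/hr.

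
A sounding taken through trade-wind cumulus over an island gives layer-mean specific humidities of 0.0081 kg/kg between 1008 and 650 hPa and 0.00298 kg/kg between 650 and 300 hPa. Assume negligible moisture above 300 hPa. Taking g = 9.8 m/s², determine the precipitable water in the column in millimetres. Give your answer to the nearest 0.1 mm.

PW ≈ 40.2 mm

Precipitable water is the column-integrated vapour mass per unit area: PW = (1/g) Σ q̄ Δp, with q in kg/kg and Δp in Pa (1 kg/m² of water = 1 mm).
Layer 1008–650 hPa: Δp = 358 hPa = 35800 Pa, q̄ = 0.0081 kg/kg → 0.0081 × 35800 / 9.8 = 29.59 mm
Layer 650–300 hPa: Δp = 350 hPa = 35000 Pa, q̄ = 0.00298 kg/kg → 0.00298 × 35000 / 9.8 = 10.64 mm
PW = 29.59 + 10.64 = 40.23 ≈ 40.2 mm.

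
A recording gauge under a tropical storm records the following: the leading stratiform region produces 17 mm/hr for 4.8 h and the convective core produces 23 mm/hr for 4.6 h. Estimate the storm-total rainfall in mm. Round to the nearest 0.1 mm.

Total = Σ Rᵢ Δtᵢ = 17 × 4.8 + 23 × 4.6
      = 81.6 + 105.8 = 187.4 mm.

total ≈ 187.4 mm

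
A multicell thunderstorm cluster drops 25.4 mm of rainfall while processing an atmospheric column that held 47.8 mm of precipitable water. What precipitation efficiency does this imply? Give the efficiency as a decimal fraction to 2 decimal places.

ε ≈ 0.53

ε = rainfall / PW = 25.4 / 47.8 = 0.53.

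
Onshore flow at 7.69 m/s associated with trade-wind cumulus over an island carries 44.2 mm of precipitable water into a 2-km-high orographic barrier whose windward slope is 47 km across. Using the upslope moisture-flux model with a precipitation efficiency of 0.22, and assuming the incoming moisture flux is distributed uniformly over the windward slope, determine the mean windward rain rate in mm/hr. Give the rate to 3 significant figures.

Incoming column moisture flux per unit ridge length: F = V × PW = 7.69 × 44.2 = 339.898 mm·m/s.
Spread over the 47 km slope with efficiency ε = 0.22: R = ε·F/W = 0.22 × 339.898 / 47000 m = 1.591e-03 mm/s.
R = 1.591e-03 × 3600 = 5.73 mm/hr.

R ≈ 5.73 mm/hr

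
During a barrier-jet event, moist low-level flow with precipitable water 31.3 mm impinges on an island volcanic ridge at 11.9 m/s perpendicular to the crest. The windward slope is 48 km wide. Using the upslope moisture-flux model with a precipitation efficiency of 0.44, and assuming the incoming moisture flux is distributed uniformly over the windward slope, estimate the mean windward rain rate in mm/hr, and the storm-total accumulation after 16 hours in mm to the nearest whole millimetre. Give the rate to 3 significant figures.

Incoming column moisture flux per unit ridge length: F = V × PW = 11.9 × 31.3 = 372.47 mm·m/s.
Spread over the 48 km slope with efficiency ε = 0.44: R = ε·F/W = 0.44 × 372.47 / 48000 m = 3.414e-03 mm/s.
R = 3.414e-03 × 3600 = 12.3 mm/hr.
Over 16 h: total = 12.3 × 16 = 196.8 ≈ 197 mm.

R ≈ 12.3 mm/hr; total ≈ 197 mm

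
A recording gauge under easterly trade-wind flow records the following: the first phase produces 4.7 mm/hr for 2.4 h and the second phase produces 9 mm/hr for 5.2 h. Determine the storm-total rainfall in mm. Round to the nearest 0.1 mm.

Total = Σ Rᵢ Δtᵢ = 4.7 × 2.4 + 9 × 5.2
      = 11.28 + 46.8 = 58.1 mm.

total ≈ 58.1 mm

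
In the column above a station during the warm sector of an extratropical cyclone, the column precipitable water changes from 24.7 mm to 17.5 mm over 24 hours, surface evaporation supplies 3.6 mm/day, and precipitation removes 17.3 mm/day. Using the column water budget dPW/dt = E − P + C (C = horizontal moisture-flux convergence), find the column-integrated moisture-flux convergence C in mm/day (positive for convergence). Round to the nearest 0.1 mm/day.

C ≈ 6.5 mm/day

dPW/dt = (17.5 − 24.7) mm / (24/24 day) = -7.200 mm/day.
C = dPW/dt − E + P = (-7.200) − 3.6 + 17.3 = 6.5 mm/day.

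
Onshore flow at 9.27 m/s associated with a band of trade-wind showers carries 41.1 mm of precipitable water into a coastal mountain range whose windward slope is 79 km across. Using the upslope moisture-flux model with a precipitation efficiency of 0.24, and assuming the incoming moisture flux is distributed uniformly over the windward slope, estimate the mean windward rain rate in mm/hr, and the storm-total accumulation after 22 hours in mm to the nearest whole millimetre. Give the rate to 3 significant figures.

R ≈ 4.17 mm/hr; total ≈ 92 mm

Incoming column moisture flux per unit ridge length: F = V × PW = 9.27 × 41.1 = 380.997 mm·m/s.
Spread over the 79 km slope with efficiency ε = 0.24: R = ε·F/W = 0.24 × 380.997 / 79000 m = 1.157e-03 mm/s.
R = 1.157e-03 × 3600 = 4.17 mm/hr.
Over 22 h: total = 4.17 × 22 = 91.74 ≈ 92 mm.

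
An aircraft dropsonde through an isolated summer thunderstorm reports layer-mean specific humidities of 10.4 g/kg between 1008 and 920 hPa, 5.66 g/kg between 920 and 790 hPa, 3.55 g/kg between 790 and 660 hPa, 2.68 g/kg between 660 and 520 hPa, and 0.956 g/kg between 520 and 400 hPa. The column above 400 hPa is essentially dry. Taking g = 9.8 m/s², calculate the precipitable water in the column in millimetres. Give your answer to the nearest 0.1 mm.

PW ≈ 26.6 mm

Precipitable water is the column-integrated vapour mass per unit area: PW = (1/g) Σ q̄ Δp, with q in kg/kg and Δp in Pa (1 kg/m² of water = 1 mm).
Layer 1008–920 hPa: Δp = 88 hPa = 8800 Pa, q̄ = 0.0104 kg/kg → 0.0104 × 8800 / 9.8 = 9.34 mm
Layer 920–790 hPa: Δp = 130 hPa = 13000 Pa, q̄ = 0.00566 kg/kg → 0.00566 × 13000 / 9.8 = 7.51 mm
Layer 790–660 hPa: Δp = 130 hPa = 13000 Pa, q̄ = 0.00355 kg/kg → 0.00355 × 13000 / 9.8 = 4.71 mm
Layer 660–520 hPa: Δp = 140 hPa = 14000 Pa, q̄ = 0.00268 kg/kg → 0.00268 × 14000 / 9.8 = 3.83 mm
Layer 520–400 hPa: Δp = 120 hPa = 12000 Pa, q̄ = 0.000956 kg/kg → 0.000956 × 12000 / 9.8 = 1.17 mm
PW = 9.34 + 7.51 + 4.71 + 3.83 + 1.17 = 26.56 ≈ 26.6 mm.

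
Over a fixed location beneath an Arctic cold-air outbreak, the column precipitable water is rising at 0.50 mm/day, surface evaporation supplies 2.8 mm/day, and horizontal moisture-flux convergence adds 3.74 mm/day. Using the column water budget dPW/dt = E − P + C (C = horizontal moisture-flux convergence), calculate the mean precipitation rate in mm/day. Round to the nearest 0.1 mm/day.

dPW/dt = +0.50 mm/day.
P = E + C − dPW/dt = 2.8 + (3.74) − (+0.50) = 6.0 mm/day.

P ≈ 6.0 mm/day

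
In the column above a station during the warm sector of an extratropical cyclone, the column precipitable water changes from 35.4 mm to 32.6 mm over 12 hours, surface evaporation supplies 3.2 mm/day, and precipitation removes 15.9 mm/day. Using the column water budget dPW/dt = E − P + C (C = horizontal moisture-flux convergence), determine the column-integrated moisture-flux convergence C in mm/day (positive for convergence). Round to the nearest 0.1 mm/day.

C ≈ 7.1 mm/day

dPW/dt = (32.6 − 35.4) mm / (12/24 day) = -5.600 mm/day.
C = dPW/dt − E + P = (-5.600) − 3.2 + 15.9 = 7.1 mm/day.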